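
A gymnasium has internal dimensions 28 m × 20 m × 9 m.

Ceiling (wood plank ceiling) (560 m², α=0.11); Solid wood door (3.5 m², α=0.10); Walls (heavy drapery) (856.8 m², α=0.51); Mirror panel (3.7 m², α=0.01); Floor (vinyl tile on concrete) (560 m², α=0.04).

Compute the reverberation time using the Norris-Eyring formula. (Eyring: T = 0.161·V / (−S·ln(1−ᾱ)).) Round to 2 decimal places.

S = Σ Sᵢ = 1984.0 m².
Σ(Sᵢαᵢ) = 560·0.11 + 3.5·0.10 + 856.8·0.51 + 3.7·0.01 + 560·0.04 = 521.355.
ᾱ = 521.355 / 1984.0 = 0.2628.
−S·ln(1−ᾱ) = −1984.0 × ln(1 − 0.2628) = 604.914.
V = 28 × 20 × 9 = 5040 m³.
T = 0.161·V/[−S·ln(1−ᾱ)] = 0.161·5040/604.914 = 1.34 s.

1.34 sec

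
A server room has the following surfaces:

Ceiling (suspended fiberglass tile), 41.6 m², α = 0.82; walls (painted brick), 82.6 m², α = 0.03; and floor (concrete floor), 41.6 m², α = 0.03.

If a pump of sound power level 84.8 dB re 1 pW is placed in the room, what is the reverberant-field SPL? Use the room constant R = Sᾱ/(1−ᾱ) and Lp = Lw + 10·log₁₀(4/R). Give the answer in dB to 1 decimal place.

Σ(Sᵢαᵢ) = 41.6×0.82 + 82.6×0.03 + 41.6×0.03 = 37.838; total area S = 165.8 m².
ᾱ = 0.2282, so room constant R = A/(1−ᾱ) = 49.026 m².
Lp = Lw + 10 log₁₀(4/R) = 84.8 -10.88 = 73.9 dB.

73.9 dB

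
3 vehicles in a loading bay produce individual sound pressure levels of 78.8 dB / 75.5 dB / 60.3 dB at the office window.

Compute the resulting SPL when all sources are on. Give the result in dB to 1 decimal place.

Sum in the linear (power) domain: Σ 10^(Lᵢ/10) = 10^(78.8/10) + 10^(75.5/10) + 10^(60.3/10) = 1.124e+08.
Back to dB: 10·log₁₀ Σ = 80.5 dB.

80.5 dB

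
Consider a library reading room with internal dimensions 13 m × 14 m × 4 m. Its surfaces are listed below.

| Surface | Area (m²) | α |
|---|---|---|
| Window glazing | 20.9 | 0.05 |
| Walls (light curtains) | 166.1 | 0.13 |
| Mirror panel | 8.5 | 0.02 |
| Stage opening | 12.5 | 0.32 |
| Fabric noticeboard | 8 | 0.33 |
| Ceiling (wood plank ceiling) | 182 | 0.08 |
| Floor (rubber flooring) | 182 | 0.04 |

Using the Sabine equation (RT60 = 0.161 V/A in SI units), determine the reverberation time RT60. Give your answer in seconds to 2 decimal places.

Summing Sᵢαᵢ: 1.045 + 21.593 + 0.170 + 4.000 + 2.640 + 14.560 + 7.280 → A = 51.288 sabins.
Room volume: 728 m³.
RT60 = 0.161 · V / A = 0.161 × 728 / 51.288 = 2.29 s.

2.29 seconds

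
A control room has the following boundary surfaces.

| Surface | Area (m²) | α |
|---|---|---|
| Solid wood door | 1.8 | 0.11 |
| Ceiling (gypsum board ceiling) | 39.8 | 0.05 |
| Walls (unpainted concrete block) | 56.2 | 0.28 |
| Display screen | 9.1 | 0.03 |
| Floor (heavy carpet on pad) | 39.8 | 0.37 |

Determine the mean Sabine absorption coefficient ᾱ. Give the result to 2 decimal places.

0.22

S = Σ Sᵢ = 1.8 + 39.8 + 56.2 + 9.1 + 39.8 = 146.7 m².
A = 1.8·0.11 + 39.8·0.05 + 56.2·0.28 + 9.1·0.03 + 39.8·0.37 = 32.923 sabins.
ᾱ = 32.923 / 146.7 = 0.22.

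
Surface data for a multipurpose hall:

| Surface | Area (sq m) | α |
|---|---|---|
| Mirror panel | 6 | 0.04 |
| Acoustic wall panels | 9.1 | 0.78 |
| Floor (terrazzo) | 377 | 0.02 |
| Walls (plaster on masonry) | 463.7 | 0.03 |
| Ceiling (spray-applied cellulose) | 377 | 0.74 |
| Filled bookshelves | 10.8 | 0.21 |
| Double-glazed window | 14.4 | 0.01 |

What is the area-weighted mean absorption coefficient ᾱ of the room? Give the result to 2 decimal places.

0.25

S = Σ Sᵢ = 6 + 9.1 + 377 + 463.7 + 377 + 10.8 + 14.4 = 1258.0 sq m.
Weighted sum Σ Sα = 310.181.
ᾱ = A/S = 0.25.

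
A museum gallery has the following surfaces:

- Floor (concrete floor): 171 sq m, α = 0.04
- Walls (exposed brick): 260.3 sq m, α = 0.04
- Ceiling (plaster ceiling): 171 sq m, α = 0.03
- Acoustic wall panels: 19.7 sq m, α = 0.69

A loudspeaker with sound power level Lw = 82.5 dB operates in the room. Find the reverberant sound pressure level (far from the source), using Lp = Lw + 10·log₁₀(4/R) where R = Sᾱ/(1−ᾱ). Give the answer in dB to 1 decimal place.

72.7 dB

Σ(Sᵢαᵢ) = 171·0.04 + 260.3·0.04 + 171·0.03 + 19.7·0.69 = 35.975; total area S = 622.0 sq m.
ᾱ = 0.0578, so room constant R = A/(1−ᾱ) = 38.182 sq m.
Lp = 82.5 + 10·log₁₀(4/38.182) = 82.5 + (-9.80) = 72.7 dB.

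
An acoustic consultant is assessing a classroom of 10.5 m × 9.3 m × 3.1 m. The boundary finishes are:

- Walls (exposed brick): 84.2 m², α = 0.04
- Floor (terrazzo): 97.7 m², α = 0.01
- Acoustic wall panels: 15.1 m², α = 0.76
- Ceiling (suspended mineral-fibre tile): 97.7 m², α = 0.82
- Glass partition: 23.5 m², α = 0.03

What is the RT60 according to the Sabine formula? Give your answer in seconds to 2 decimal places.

0.50 seconds

Equivalent absorption area: A = 84.2·0.04 + 97.7·0.01 + 15.1·0.76 + 97.7·0.82 + 23.5·0.03 = 96.640 m².
Room volume: 302.715 m³.
RT60 = 0.161 · V / A = 0.161 × 302.715 / 96.640 = 0.50 s.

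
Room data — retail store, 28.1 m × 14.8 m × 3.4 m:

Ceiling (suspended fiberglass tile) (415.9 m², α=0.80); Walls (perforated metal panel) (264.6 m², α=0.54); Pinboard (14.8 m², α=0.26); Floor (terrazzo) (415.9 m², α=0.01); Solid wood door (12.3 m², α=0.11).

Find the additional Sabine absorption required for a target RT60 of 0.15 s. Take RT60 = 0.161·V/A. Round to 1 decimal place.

1032.7 sabins

Total absorption A₁ = 415.9*0.80 + 264.6*0.54 + 14.8*0.26 + 415.9*0.01 + 12.3*0.11
  = 332.720 + 142.884 + 3.848 + 4.159 + 1.353 = 484.964 m² sabins.
V = 1413.992 m³. Required absorption A₂ = 0.161 × 1413.992 / 0.15 = 1517.685 sabins.
Shortfall: 1517.685 − 484.964 = 1032.7 sabins.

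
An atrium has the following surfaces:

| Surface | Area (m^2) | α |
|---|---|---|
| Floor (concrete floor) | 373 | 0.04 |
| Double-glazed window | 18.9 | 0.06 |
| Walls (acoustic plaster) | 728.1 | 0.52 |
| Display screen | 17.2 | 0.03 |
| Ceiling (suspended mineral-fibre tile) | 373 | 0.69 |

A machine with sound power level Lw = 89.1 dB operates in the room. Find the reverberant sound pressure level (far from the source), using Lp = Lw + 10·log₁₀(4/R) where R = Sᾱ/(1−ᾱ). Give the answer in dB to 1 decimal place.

64.5 dB

Σ(Sᵢαᵢ) = 373·0.04 + 18.9·0.06 + 728.1·0.52 + 17.2·0.03 + 373·0.69 = 652.552; total area S = 1510.2 m^2.
ᾱ = 0.4321, so room constant R = A/(1−ᾱ) = 1149.061 m^2.
Lp = Lw + 10 log₁₀(4/R) = 89.1 -24.58 = 64.5 dB.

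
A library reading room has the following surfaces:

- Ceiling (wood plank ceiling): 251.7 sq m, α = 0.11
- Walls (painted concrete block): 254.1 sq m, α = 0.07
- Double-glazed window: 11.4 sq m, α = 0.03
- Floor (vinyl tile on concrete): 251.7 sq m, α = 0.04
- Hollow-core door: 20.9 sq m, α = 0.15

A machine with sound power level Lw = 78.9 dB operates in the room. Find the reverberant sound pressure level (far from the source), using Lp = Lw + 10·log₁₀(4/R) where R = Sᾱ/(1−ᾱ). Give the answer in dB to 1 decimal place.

A = 59.019 sabins; S = 789.8 sq m.
ᾱ = 59.019/789.8 = 0.0747; R = Sᾱ/(1−ᾱ) = 59.019/(1−0.0747) = 63.784 sq m.
Lp = Lw + 10 log₁₀(4/R) = 78.9 -12.03 = 66.9 dB.

66.9 dB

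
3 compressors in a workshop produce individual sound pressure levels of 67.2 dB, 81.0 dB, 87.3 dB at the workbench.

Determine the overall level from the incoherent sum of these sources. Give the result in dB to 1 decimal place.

88.2 dB

Sum in the linear (power) domain: Σ 10^(Lᵢ/10) = 10^(67.2/10) + 10^(81.0/10) + 10^(87.3/10) = 6.682e+08.
Combined level = 10 log₁₀(6.682e+08) = 88.2 dB.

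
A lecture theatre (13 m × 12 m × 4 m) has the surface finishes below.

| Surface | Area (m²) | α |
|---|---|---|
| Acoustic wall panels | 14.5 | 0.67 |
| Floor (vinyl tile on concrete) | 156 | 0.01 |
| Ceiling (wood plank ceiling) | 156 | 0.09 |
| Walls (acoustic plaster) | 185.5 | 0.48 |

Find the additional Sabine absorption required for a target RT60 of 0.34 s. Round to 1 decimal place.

181.1 sabins

A₁ = Σ Sᵢαᵢ = 14.5·0.67 + 156·0.01 + 156·0.09 + 185.5·0.48 = 114.355 sabins.
Target A₂ = 0.161·624/0.34 = 295.482 sabins (V = 624 m³).
ΔA = A₂ − A₁ = 295.482 − 114.355 = 181.1 sabins.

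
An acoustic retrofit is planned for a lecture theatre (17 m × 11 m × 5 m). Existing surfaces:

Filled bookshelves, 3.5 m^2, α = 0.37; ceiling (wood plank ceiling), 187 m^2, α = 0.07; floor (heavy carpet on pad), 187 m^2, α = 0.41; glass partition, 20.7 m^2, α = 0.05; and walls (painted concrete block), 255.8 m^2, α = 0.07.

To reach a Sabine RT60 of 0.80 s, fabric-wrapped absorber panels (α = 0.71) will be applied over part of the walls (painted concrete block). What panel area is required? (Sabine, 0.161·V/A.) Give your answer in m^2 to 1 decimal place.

Summing Sᵢαᵢ: 1.295 + 13.090 + 76.670 + 1.035 + 17.906 → A₁ = 109.996 sabins.
V = 935 m³. Target absorption A₂ = 0.161 × 935 / 0.80 = 188.169 sabins.
Absorption to add: 188.169 − 109.996 = 78.173 sabins.
Each m^2 of panel replacing the walls (painted concrete block) adds (0.71 − 0.07) = 0.64 sabins.
Area = ΔA/Δα = 78.173/0.64 = 122.1 m^2.

122.1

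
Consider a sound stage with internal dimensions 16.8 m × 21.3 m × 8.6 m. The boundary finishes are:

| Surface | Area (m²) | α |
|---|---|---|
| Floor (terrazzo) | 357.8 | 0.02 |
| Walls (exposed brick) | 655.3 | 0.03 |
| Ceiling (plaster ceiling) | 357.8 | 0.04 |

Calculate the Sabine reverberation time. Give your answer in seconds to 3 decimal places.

A = Σ Sᵢαᵢ = 357.8·0.02 + 655.3·0.03 + 357.8·0.04 = 41.127 sabins.
Room volume: 3077.424 m³.
T = 0.161 V/A = 0.161·3077.424/41.127 = 12.047 s.

12.047 s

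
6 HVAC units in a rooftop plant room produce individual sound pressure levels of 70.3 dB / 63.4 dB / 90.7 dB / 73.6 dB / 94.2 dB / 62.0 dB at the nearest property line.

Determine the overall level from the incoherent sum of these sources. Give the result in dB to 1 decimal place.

Σ 10^(Lᵢ/10) = 3.843e+09.
Combined level = 10 log₁₀(3.843e+09) = 95.8 dB.

95.8 dB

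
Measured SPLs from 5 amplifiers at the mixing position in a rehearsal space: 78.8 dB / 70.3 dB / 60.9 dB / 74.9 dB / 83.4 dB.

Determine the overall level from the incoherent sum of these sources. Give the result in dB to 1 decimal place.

85.3 dB

Converting to relative power and adding: 10^(78.8/10) + 10^(70.3/10) + 10^(60.9/10) + 10^(74.9/10) + 10^(83.4/10) = 3.375e+08.
L_total = 10·log₁₀(3.375e+08) = 85.3 dB.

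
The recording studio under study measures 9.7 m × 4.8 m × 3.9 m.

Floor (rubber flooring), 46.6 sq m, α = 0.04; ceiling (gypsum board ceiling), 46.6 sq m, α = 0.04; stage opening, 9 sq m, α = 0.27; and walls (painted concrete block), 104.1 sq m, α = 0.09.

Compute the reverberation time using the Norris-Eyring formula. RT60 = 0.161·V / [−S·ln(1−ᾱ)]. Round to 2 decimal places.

1.81 s

Total surface area S = 46.6 + 46.6 + 9 + 104.1 = 206.3 sq m.
Σ(Sᵢαᵢ) = 46.6·0.04 + 46.6·0.04 + 9·0.27 + 104.1·0.09 = 15.527.
ᾱ = 15.527 / 206.3 = 0.0753.
−S·ln(1−ᾱ) = −206.3 × ln(1 − 0.0753) = 16.150.
V = 9.7 × 4.8 × 3.9 = 181.584 m³.
RT60 = 0.161 × 181.584 / 16.150 = 1.81 s.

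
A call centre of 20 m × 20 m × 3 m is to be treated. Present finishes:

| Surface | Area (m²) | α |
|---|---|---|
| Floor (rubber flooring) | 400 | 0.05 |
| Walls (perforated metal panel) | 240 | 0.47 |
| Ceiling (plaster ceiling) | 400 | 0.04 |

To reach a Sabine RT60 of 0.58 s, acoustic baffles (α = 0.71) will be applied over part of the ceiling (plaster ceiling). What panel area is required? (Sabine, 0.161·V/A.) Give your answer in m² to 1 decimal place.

275.1

Total absorption A₁ = 400×0.05 + 240×0.47 + 400×0.04
  = 20.000 + 112.800 + 16.000 = 148.800 m² sabins.
Required A₂ = 0.161·1200/0.58 = 333.103 sabins.
ΔA needed = 333.103 − 148.800 = 184.303 sabins.
Net gain per m²: Δα = 0.71 − 0.04 = 0.67.
Panel area = 184.303 / 0.67 = 275.1 m².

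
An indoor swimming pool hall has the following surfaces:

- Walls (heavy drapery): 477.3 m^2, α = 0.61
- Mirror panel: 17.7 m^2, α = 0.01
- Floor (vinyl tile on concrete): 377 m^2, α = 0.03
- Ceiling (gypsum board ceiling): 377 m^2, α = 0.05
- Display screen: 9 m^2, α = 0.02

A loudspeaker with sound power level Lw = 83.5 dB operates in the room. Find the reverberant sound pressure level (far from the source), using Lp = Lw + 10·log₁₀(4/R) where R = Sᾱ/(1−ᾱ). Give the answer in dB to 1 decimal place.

Σ(Sᵢαᵢ) = 477.3·0.61 + 17.7·0.01 + 377·0.03 + 377·0.05 + 9·0.02 = 321.670; total area S = 1258.0 m^2.
ᾱ = 321.670/1258.0 = 0.2557; R = Sᾱ/(1−ᾱ) = 321.670/(1−0.2557) = 432.178 m^2.
Lp = 83.5 + 10·log₁₀(4/432.178) = 83.5 + (-20.34) = 63.2 dB.

63.2 dB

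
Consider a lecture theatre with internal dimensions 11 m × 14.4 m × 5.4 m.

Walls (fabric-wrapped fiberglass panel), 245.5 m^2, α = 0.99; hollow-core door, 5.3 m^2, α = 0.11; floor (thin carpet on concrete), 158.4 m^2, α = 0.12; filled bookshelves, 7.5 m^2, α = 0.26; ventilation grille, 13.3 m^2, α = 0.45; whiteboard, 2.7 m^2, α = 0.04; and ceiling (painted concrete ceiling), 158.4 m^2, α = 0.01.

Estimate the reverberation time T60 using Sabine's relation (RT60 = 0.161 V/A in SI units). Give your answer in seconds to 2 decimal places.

A = Σ Sᵢαᵢ = 245.5×0.99 + 5.3×0.11 + 158.4×0.12 + 7.5×0.26 + 13.3×0.45 + 2.7×0.04 + 158.4×0.01 = 272.263 sabins.
Volume V = 11 × 14.4 × 5.4 = 855.36 m³.
RT60 = 0.161 · V / A = 0.161 × 855.36 / 272.263 = 0.51 s.

0.51 sec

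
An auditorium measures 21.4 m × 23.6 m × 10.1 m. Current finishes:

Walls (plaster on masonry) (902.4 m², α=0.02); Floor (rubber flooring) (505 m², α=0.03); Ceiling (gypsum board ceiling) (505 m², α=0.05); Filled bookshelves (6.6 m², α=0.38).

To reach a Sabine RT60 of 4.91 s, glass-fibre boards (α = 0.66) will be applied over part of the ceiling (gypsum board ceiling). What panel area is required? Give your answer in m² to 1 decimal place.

Equivalent absorption area: A₁ = 902.4×0.02 + 505×0.03 + 505×0.05 + 6.6×0.38 = 60.956 m².
V = 5100.904 m³. Target absorption A₂ = 0.161 × 5100.904 / 4.91 = 167.260 sabins.
ΔA needed = 167.260 − 60.956 = 106.304 sabins.
Each m² of panel replacing the ceiling (gypsum board ceiling) adds (0.66 − 0.05) = 0.61 sabins.
Area = ΔA/Δα = 106.304/0.61 = 174.3 m².

174.3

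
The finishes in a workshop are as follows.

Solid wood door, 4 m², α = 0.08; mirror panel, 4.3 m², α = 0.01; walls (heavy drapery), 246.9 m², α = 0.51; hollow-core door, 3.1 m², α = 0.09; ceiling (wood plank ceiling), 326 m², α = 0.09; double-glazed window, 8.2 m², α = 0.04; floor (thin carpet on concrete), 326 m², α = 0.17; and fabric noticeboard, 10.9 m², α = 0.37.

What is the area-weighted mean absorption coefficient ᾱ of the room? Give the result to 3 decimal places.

0.232

Total surface area S = 929.4 m².
Weighted sum Σ Sα = 215.682.
ᾱ = 215.682 / 929.4 = 0.232.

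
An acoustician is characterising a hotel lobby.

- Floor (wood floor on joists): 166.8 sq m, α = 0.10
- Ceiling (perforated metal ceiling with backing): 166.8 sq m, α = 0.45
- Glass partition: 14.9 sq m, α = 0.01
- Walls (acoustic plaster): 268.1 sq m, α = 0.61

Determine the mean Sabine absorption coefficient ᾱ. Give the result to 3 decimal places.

S = Σ Sᵢ = 166.8 + 166.8 + 14.9 + 268.1 = 616.6 sq m.
Weighted sum Σ Sα = 255.430.
ᾱ = 255.430 / 616.6 = 0.414.

0.414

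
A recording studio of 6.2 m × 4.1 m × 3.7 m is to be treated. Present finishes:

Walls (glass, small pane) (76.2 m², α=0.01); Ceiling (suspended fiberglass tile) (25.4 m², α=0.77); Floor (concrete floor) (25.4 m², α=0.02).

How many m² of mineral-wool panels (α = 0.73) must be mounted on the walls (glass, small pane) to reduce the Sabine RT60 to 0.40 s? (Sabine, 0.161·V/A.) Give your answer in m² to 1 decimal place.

23.7

A₁ = Σ Sᵢαᵢ = 76.2×0.01 + 25.4×0.77 + 25.4×0.02 = 20.828 sabins.
V = 94.054 m³. Target absorption A₂ = 0.161 × 94.054 / 0.40 = 37.857 sabins.
Absorption to add: 37.857 − 20.828 = 17.029 sabins.
Each m² of panel replacing the walls (glass, small pane) adds (0.73 − 0.01) = 0.72 sabins.
Panel area = 17.029 / 0.72 = 23.7 m².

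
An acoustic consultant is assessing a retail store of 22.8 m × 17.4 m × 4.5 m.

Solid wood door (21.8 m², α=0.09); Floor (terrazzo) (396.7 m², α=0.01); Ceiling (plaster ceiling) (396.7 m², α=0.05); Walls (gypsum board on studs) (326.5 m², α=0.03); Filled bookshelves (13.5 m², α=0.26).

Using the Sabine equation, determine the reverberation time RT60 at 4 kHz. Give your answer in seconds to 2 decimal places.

Summing Sᵢαᵢ: 1.962 + 3.967 + 19.835 + 9.795 + 3.510 → A = 39.069 sabins.
V = 22.8·17.4·4.5 = 1785.24 m³.
Sabine: RT60 = 0.161 × 1785.24 / 39.069 = 7.36 s.

7.36 s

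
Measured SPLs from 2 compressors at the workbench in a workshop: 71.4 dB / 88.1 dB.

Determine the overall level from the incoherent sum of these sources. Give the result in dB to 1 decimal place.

88.2 dB

Sum in the linear (power) domain: Σ 10^(Lᵢ/10) = 10^(71.4/10) + 10^(88.1/10) = 6.595e+08.
Back to dB: 10·log₁₀ Σ = 88.2 dB.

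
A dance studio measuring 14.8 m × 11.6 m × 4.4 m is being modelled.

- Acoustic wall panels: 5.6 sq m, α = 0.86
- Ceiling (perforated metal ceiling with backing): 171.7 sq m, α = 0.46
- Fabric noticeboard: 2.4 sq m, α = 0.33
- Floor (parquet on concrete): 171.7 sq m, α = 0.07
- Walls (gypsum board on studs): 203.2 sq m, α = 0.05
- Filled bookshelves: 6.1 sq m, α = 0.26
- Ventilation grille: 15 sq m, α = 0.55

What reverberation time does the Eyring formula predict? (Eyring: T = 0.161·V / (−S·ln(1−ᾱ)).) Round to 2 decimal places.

0.93 s

S = Σ Sᵢ = 575.7 sq m.
Σ(Sᵢαᵢ) = 5.6·0.86 + 171.7·0.46 + 2.4·0.33 + 171.7·0.07 + 203.2·0.05 + 6.1·0.26 + 15·0.55 = 116.605.
ᾱ = 116.605 / 575.7 = 0.2025.
−S·ln(1−ᾱ) = −575.7 × ln(1 − 0.2025) = 130.266.
V = 14.8 × 11.6 × 4.4 = 755.392 m³.
T = 0.161·V/[−S·ln(1−ᾱ)] = 0.161·755.392/130.266 = 0.93 s.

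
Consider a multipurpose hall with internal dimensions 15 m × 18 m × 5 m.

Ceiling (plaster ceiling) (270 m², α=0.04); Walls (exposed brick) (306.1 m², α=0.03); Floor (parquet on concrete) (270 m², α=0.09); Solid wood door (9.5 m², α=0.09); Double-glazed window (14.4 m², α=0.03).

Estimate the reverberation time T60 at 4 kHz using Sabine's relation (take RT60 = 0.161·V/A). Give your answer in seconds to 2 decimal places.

Summing Sᵢαᵢ: 10.800 + 9.183 + 24.300 + 0.855 + 0.432 → A = 45.570 sabins.
V = 15·18·5 = 1350 m³.
T = 0.161 V/A = 0.161·1350/45.570 = 4.77 s.

4.77 sec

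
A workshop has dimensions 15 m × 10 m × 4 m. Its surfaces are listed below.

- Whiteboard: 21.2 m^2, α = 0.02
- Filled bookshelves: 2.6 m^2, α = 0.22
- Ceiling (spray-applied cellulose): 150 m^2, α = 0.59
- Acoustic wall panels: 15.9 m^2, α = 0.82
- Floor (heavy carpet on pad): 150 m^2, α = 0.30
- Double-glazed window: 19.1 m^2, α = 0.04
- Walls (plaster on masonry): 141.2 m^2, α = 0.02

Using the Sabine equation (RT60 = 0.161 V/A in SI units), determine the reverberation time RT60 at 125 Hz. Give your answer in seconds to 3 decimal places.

Summing Sᵢαᵢ: 0.424 + 0.572 + 88.500 + 13.038 + 45.000 + 0.764 + 2.824 → A = 151.122 sabins.
Volume V = 15 × 10 × 4 = 600 m³.
RT60 = 0.161 · V / A = 0.161 × 600 / 151.122 = 0.639 s.

0.639 s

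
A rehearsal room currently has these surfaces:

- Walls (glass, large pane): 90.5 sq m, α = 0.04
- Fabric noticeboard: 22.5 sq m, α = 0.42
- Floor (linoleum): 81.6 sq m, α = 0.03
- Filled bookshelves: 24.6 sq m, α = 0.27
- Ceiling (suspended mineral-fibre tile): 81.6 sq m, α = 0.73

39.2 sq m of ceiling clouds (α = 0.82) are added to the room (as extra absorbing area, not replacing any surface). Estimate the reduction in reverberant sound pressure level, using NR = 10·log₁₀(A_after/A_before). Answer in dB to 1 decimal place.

1.4 dB

Summing Sᵢαᵢ: 3.620 + 9.450 + 2.448 + 6.642 + 59.568 → A_before = 81.728 sabins.
Added absorption = 39.2 × 0.82 = 32.144 sabins.
New total A_after = 113.872 sabins.
Reduction = 10 log₁₀(A_after/A_before) = 10 log₁₀(1.3933) = 1.4 dB.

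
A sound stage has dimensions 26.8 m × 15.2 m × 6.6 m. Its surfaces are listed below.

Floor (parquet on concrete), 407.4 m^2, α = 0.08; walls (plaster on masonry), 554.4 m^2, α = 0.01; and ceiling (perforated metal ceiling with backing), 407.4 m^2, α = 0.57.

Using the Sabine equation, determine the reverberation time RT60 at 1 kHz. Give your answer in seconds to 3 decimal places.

Summing Sᵢαᵢ: 32.592 + 5.544 + 232.218 → A = 270.354 sabins.
V = 26.8·15.2·6.6 = 2688.576 m³.
Sabine: RT60 = 0.161 × 2688.576 / 270.354 = 1.601 s.

1.601 seconds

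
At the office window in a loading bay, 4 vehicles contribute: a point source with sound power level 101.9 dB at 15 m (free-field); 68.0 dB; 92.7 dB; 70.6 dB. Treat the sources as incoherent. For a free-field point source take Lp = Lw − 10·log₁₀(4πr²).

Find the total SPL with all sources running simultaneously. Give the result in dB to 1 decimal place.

Source at 15 m: Lp = 101.9 − 10·log₁₀(4π·15²) = 101.9 − 10·log₁₀(2827.433) = 67.4 dB.
Σ 10^(Lᵢ/10) = 1.885e+09.
Combined level = 10 log₁₀(1.885e+09) = 92.8 dB.

92.8 dB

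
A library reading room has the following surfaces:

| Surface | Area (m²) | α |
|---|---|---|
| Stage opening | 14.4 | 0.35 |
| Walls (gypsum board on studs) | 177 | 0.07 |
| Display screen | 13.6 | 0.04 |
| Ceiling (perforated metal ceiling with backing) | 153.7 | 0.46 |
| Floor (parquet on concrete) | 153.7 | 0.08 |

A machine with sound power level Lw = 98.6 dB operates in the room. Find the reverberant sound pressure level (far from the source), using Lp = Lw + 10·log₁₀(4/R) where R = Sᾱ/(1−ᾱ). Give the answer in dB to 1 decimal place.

A = 100.972 sabins; S = 512.4 m².
ᾱ = 100.972/512.4 = 0.1971; R = Sᾱ/(1−ᾱ) = 100.972/(1−0.1971) = 125.759 m².
Lp = 98.6 + 10·log₁₀(4/125.759) = 98.6 + (-14.97) = 83.6 dB.

83.6 dB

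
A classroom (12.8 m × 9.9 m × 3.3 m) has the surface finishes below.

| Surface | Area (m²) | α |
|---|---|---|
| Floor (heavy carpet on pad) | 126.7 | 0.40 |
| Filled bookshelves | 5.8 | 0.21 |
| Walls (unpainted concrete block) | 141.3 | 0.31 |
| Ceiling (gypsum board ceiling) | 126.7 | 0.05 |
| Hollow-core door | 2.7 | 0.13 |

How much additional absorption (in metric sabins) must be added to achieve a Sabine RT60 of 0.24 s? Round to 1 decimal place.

Equivalent absorption area: A₁ = 126.7*0.40 + 5.8*0.21 + 141.3*0.31 + 126.7*0.05 + 2.7*0.13 = 102.387 m².
V = 418.176 m³. Required absorption A₂ = 0.161 × 418.176 / 0.24 = 280.526 sabins.
Shortfall: 280.526 − 102.387 = 178.1 sabins.

178.1 sabins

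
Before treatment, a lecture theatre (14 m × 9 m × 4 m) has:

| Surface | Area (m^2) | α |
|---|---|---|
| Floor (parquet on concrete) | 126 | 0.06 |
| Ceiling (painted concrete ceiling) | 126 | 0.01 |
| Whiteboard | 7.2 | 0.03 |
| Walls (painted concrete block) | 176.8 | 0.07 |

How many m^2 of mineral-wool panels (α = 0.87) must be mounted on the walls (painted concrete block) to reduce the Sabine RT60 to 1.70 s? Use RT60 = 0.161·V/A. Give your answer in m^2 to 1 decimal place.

A₁ = Σ Sᵢαᵢ = 126×0.06 + 126×0.01 + 7.2×0.03 + 176.8×0.07 = 21.412 sabins.
Required A₂ = 0.161·504/1.70 = 47.732 sabins.
ΔA needed = 47.732 − 21.412 = 26.320 sabins.
Net gain per m^2: Δα = 0.87 − 0.07 = 0.80.
Area = ΔA/Δα = 26.320/0.80 = 32.9 m^2.

32.9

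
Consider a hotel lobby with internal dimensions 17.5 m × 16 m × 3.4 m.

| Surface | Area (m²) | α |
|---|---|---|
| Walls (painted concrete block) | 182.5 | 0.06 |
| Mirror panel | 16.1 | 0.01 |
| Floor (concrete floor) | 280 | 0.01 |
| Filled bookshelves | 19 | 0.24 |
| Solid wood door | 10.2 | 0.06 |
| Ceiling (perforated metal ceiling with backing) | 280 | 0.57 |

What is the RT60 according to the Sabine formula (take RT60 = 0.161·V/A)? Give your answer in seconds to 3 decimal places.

Summing Sᵢαᵢ: 10.950 + 0.161 + 2.800 + 4.560 + 0.612 + 159.600 → A = 178.683 sabins.
Volume V = 17.5 × 16 × 3.4 = 952 m³.
Sabine: RT60 = 0.161 × 952 / 178.683 = 0.858 s.

0.858 s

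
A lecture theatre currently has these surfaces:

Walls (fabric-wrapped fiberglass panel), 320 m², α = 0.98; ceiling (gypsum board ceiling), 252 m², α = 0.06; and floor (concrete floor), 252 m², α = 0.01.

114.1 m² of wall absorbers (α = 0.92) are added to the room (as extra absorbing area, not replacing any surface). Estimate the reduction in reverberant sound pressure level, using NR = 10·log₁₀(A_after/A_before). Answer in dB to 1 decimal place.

Total absorption A_before = 320·0.98 + 252·0.06 + 252·0.01
  = 313.600 + 15.120 + 2.520 = 331.240 m² sabins.
Added absorption = 114.1 × 0.92 = 104.972 sabins.
A_after = 331.240 + 104.972 = 436.212 sabins.
NR = 10·log₁₀(436.212/331.240) = 1.2 dB.

1.2 dB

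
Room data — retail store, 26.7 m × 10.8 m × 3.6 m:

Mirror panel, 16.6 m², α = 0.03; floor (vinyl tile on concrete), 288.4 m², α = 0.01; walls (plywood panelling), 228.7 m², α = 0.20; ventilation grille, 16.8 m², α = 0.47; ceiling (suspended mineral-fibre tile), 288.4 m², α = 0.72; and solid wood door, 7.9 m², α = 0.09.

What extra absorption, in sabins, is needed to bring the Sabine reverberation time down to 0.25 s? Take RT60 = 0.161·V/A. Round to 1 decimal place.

Equivalent absorption area: A₁ = 16.6×0.03 + 288.4×0.01 + 228.7×0.20 + 16.8×0.47 + 288.4×0.72 + 7.9×0.09 = 265.377 m².
For T = 0.25 s, need A₂ = 0.161·V/T = 0.161·1038.096/0.25 = 668.534 sabins.
Shortfall: 668.534 − 265.377 = 403.2 sabins.

403.2 sabins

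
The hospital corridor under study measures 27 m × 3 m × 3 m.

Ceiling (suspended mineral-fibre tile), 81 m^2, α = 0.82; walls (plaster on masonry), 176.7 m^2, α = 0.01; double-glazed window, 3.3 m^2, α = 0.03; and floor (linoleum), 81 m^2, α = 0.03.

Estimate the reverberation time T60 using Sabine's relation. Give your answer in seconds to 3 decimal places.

0.553 sec

A = Σ Sᵢαᵢ = 81·0.82 + 176.7·0.01 + 3.3·0.03 + 81·0.03 = 70.716 sabins.
V = 27·3·3 = 243 m³.
Sabine: RT60 = 0.161 × 243 / 70.716 = 0.553 s.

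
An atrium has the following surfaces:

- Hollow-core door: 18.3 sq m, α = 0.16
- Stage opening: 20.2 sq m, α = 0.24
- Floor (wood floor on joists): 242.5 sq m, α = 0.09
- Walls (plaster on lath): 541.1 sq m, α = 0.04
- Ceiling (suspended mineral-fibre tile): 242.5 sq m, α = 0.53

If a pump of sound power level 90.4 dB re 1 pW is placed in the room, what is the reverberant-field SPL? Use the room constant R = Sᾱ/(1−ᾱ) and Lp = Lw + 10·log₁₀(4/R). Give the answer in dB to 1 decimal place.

73.1 dB

A = 179.770 sabins; S = 1064.6 sq m.
ᾱ = 179.770/1064.6 = 0.1689; R = Sᾱ/(1−ᾱ) = 179.770/(1−0.1689) = 216.304 sq m.
Lp = Lw + 10 log₁₀(4/R) = 90.4 -17.33 = 73.1 dB.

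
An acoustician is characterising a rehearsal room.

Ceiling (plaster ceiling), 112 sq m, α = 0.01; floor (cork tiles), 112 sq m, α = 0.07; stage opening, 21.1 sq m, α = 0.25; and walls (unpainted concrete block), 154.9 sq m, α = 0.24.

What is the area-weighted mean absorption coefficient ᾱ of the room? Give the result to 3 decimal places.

0.129

S = Σ Sᵢ = 112 + 112 + 21.1 + 154.9 = 400.0 sq m.
A = 112×0.01 + 112×0.07 + 21.1×0.25 + 154.9×0.24 = 51.411 sabins.
ᾱ = 51.411 / 400.0 = 0.129.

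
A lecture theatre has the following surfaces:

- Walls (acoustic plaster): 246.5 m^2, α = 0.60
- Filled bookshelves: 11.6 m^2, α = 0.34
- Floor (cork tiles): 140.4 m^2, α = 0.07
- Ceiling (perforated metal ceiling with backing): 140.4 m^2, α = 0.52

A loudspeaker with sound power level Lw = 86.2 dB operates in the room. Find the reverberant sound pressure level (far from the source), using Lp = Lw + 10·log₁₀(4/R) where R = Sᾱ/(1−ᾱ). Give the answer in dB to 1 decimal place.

Σ(Sᵢαᵢ) = 246.5×0.60 + 11.6×0.34 + 140.4×0.07 + 140.4×0.52 = 234.680; total area S = 538.9 m^2.
ᾱ = 234.680/538.9 = 0.4355; R = Sᾱ/(1−ᾱ) = 234.680/(1−0.4355) = 415.731 m^2.
Lp = 86.2 + 10·log₁₀(4/415.731) = 86.2 + (-20.17) = 66.0 dB.

66.0 dB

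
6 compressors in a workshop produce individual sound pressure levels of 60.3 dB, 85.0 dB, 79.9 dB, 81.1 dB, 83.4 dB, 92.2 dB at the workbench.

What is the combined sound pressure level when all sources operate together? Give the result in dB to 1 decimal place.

93.8 dB

Converting to relative power and adding: 10^(60.3/10) + 10^(85.0/10) + 10^(79.9/10) + 10^(81.1/10) + 10^(83.4/10) + 10^(92.2/10) = 2.422e+09.
Combined level = 10 log₁₀(2.422e+09) = 93.8 dB.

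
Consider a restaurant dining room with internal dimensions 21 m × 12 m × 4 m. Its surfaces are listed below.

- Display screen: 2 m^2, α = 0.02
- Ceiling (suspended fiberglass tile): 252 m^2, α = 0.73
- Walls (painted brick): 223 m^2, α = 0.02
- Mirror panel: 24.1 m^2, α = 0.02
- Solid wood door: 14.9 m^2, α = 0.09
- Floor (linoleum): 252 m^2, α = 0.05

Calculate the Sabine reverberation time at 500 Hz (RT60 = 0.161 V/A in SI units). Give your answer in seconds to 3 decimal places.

0.800 seconds

Summing Sᵢαᵢ: 0.040 + 183.960 + 4.460 + 0.482 + 1.341 + 12.600 → A = 202.883 sabins.
V = 21·12·4 = 1008 m³.
T = 0.161 V/A = 0.161·1008/202.883 = 0.800 s.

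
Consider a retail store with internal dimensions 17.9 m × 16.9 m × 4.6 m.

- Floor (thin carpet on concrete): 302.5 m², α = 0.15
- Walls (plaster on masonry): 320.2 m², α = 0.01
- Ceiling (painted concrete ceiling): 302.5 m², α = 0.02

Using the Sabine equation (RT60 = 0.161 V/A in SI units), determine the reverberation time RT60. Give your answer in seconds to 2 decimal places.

4.10 s

Equivalent absorption area: A = 302.5·0.15 + 320.2·0.01 + 302.5·0.02 = 54.627 m².
Room volume: 1391.546 m³.
RT60 = 0.161 · V / A = 0.161 × 1391.546 / 54.627 = 4.10 s.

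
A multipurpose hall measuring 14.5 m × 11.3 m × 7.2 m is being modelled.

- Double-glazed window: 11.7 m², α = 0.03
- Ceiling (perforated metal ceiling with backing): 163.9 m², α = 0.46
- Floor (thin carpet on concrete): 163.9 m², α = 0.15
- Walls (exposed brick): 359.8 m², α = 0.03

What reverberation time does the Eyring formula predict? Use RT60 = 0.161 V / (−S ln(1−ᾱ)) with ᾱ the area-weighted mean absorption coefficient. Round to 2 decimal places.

1.57 s

S = Σ Sᵢ = 699.3 m².
Σ(Sᵢαᵢ) = 11.7×0.03 + 163.9×0.46 + 163.9×0.15 + 359.8×0.03 = 111.124.
ᾱ = 111.124 / 699.3 = 0.1589.
−S·ln(1−ᾱ) = −699.3 × ln(1 − 0.1589) = 121.010.
V = 14.5 × 11.3 × 7.2 = 1179.72 m³.
RT60 = 0.161 × 1179.72 / 121.010 = 1.57 s.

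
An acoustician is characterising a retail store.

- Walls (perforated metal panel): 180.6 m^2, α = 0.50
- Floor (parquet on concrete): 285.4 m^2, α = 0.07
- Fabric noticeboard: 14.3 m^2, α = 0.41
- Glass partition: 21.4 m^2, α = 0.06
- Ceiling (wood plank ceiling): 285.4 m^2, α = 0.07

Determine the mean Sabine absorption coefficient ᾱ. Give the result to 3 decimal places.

0.175

Total surface area S = 787.1 m^2.
Weighted sum Σ Sα = 137.403.
ᾱ = 137.403 / 787.1 = 0.175.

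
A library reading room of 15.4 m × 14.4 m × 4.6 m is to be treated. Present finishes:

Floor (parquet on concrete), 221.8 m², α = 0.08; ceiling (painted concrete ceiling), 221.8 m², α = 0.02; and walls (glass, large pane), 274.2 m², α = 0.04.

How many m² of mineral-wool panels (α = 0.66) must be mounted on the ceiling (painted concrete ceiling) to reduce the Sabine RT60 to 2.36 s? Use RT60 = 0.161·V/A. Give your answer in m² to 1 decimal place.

Total absorption A₁ = 221.8·0.08 + 221.8·0.02 + 274.2·0.04
  = 17.744 + 4.436 + 10.968 = 33.148 m² sabins.
V = 1020.096 m³. Target absorption A₂ = 0.161 × 1020.096 / 2.36 = 69.591 sabins.
Absorption to add: 69.591 − 33.148 = 36.443 sabins.
Each m² of panel replacing the ceiling (painted concrete ceiling) adds (0.66 − 0.02) = 0.64 sabins.
Area = ΔA/Δα = 36.443/0.64 = 56.9 m².

56.9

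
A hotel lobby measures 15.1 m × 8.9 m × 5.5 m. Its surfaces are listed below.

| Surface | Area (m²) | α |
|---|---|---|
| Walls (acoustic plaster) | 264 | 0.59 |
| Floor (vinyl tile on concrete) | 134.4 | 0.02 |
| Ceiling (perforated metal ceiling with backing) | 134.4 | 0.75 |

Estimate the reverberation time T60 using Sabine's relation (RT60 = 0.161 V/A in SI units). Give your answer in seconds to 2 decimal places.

Total absorption A = 264×0.59 + 134.4×0.02 + 134.4×0.75
  = 155.760 + 2.688 + 100.800 = 259.248 m² sabins.
Volume V = 15.1 × 8.9 × 5.5 = 739.145 m³.
T = 0.161 V/A = 0.161·739.145/259.248 = 0.46 s.

0.46 seconds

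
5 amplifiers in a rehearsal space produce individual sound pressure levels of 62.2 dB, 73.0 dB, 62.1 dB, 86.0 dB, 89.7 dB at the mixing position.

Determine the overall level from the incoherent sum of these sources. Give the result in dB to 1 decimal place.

Converting to relative power and adding: 10^(62.2/10) + 10^(73.0/10) + 10^(62.1/10) + 10^(86.0/10) + 10^(89.7/10) = 1.355e+09.
L_total = 10·log₁₀(1.355e+09) = 91.3 dB.

91.3 dB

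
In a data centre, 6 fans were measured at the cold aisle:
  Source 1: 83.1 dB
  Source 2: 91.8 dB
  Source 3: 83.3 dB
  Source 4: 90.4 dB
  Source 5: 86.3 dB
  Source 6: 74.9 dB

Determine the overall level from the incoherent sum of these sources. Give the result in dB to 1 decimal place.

95.4 dB

Sum in the linear (power) domain: Σ 10^(Lᵢ/10) = 10^(83.1/10) + 10^(91.8/10) + 10^(83.3/10) + 10^(90.4/10) + 10^(86.3/10) + 10^(74.9/10) = 3.485e+09.
L_total = 10·log₁₀(3.485e+09) = 95.4 dB.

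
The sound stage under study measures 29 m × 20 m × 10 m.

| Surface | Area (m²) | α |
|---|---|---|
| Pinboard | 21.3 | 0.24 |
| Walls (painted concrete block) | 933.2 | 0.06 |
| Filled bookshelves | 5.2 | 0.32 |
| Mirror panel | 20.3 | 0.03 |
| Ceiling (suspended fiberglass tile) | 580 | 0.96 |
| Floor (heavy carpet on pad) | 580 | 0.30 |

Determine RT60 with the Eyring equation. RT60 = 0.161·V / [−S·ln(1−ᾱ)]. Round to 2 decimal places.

Total surface area S = 21.3 + 933.2 + 5.2 + 20.3 + 580 + 580 = 2140.0 m².
Σ(Sᵢαᵢ) = 21.3·0.24 + 933.2·0.06 + 5.2·0.32 + 20.3·0.03 + 580·0.96 + 580·0.30 = 794.177.
Mean coefficient ᾱ = A/S = 0.3711.
−S·ln(1−ᾱ) = −2140.0 × ln(1 − 0.3711) = 992.496.
V = 29 × 20 × 10 = 5800 m³.
RT60 = 0.161 × 5800 / 992.496 = 0.94 s.

0.94 seconds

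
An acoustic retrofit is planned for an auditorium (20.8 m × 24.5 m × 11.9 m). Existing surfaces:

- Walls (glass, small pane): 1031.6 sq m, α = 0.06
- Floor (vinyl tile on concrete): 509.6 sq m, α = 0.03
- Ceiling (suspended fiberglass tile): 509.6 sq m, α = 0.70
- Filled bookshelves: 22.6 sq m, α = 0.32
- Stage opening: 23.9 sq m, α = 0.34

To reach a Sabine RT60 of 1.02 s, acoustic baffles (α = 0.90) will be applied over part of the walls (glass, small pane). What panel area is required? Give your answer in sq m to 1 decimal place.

Equivalent absorption area: A₁ = 1031.6·0.06 + 509.6·0.03 + 509.6·0.70 + 22.6·0.32 + 23.9·0.34 = 449.262 sq m.
Required A₂ = 0.161·6064.24/1.02 = 957.199 sabins.
ΔA needed = 957.199 − 449.262 = 507.937 sabins.
Each sq m of panel replacing the walls (glass, small pane) adds (0.90 − 0.06) = 0.84 sabins.
Panel area = 507.937 / 0.84 = 604.7 sq m.

604.7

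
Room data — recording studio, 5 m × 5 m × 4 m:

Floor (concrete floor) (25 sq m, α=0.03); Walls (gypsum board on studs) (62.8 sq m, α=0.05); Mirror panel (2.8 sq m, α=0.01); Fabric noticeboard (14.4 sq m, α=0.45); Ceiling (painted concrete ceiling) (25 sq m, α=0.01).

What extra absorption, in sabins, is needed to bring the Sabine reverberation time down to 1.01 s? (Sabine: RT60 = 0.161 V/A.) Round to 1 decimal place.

5.3 sabins

Summing Sᵢαᵢ: 0.750 + 3.140 + 0.028 + 6.480 + 0.250 → A₁ = 10.648 sabins.
For T = 1.01 s, need A₂ = 0.161·V/T = 0.161·100/1.01 = 15.941 sabins.
Shortfall: 15.941 − 10.648 = 5.3 sabins.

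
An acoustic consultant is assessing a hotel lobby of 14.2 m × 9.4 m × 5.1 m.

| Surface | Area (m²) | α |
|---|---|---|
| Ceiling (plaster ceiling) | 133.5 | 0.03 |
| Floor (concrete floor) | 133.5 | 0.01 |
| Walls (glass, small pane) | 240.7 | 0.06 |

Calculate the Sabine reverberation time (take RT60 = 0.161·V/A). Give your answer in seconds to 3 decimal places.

Summing Sᵢαᵢ: 4.005 + 1.335 + 14.442 → A = 19.782 sabins.
V = 14.2·9.4·5.1 = 680.748 m³.
RT60 = 0.161 · V / A = 0.161 × 680.748 / 19.782 = 5.540 s.

5.540 s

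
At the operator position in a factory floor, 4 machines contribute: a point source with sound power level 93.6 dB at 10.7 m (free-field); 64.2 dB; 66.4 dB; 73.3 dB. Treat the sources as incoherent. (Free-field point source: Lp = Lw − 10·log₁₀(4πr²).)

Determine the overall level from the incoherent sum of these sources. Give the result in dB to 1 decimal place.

74.8 dB

Source at 10.7 m: Lp = 93.6 − 10·log₁₀(4π·10.7²) = 93.6 − 10·log₁₀(1438.724) = 62.0 dB.
Σ 10^(Lᵢ/10) = 2.996e+07.
Back to dB: 10·log₁₀ Σ = 74.8 dB.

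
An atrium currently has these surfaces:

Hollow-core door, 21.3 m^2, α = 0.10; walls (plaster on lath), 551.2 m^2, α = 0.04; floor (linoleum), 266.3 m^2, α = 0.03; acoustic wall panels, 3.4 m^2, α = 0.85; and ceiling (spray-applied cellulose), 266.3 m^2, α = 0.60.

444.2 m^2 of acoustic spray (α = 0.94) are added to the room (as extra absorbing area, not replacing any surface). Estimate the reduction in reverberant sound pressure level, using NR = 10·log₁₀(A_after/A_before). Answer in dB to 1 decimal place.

A_before = Σ Sᵢαᵢ = 21.3×0.10 + 551.2×0.04 + 266.3×0.03 + 3.4×0.85 + 266.3×0.60 = 194.837 sabins.
Treatment contributes 444.2·0.94 = 417.548 sabins.
New total A_after = 612.385 sabins.
NR = 10·log₁₀(612.385/194.837) = 5.0 dB.

5.0 dB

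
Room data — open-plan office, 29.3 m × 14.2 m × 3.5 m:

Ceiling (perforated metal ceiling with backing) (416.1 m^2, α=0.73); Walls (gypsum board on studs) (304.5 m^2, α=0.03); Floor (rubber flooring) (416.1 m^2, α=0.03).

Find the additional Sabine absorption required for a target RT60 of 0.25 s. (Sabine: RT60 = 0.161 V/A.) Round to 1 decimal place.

Total absorption A₁ = 416.1*0.73 + 304.5*0.03 + 416.1*0.03
  = 303.753 + 9.135 + 12.483 = 325.371 m^2 sabins.
Target A₂ = 0.161·1456.21/0.25 = 937.799 sabins (V = 1456.21 m³).
Shortfall: 937.799 − 325.371 = 612.4 sabins.

612.4 sabins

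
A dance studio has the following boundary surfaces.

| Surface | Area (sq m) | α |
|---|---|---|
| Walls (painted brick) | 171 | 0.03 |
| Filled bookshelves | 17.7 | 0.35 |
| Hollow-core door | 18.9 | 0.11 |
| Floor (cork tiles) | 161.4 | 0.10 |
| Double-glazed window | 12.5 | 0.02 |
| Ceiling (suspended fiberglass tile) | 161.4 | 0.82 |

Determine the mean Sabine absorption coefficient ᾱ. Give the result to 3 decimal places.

0.299

Total surface area S = 542.9 sq m.
Weighted sum Σ Sα = 162.142.
ᾱ = 162.142 / 542.9 = 0.299.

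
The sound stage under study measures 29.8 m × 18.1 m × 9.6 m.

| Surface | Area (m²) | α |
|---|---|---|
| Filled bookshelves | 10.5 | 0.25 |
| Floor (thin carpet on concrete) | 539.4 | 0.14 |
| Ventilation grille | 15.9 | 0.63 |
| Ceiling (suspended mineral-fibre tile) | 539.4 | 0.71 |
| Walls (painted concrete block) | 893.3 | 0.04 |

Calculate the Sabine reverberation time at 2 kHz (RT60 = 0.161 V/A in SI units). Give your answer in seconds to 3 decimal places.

1.645 s

Equivalent absorption area: A = 10.5*0.25 + 539.4*0.14 + 15.9*0.63 + 539.4*0.71 + 893.3*0.04 = 506.864 m².
V = 29.8·18.1·9.6 = 5178.048 m³.
RT60 = 0.161 · V / A = 0.161 × 5178.048 / 506.864 = 1.645 s.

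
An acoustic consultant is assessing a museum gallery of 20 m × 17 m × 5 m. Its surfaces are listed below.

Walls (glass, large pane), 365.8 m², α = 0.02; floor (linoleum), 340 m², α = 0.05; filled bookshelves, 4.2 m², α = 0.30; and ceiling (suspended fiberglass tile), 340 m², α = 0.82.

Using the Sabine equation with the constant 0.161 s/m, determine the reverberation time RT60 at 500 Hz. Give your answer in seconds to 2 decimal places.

0.90 s

Equivalent absorption area: A = 365.8*0.02 + 340*0.05 + 4.2*0.30 + 340*0.82 = 304.376 m².
Volume V = 20 × 17 × 5 = 1700 m³.
T = 0.161 V/A = 0.161·1700/304.376 = 0.90 s.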